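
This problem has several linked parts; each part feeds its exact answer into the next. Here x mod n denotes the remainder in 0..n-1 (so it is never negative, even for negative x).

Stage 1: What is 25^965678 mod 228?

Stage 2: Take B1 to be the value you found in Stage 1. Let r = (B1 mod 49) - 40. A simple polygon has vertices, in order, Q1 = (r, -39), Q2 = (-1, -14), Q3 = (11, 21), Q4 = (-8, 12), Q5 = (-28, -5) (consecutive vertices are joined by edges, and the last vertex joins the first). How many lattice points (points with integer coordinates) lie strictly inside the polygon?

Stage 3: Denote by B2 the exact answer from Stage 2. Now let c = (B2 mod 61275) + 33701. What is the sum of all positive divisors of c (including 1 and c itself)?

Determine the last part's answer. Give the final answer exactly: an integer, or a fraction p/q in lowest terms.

Stage 1: squarings mod 228: 25^1=25, 25^2=169, 25^4=61, 25^8=73, 25^16=85, 25^32=157, 25^64=25, 25^128=169, 25^256=61, 25^512=73, 25^1024=85, 25^2048=157, 25^4096=25, 25^8192=169, 25^16384=61, 25^32768=73, 25^65536=85, 25^131072=157, 25^262144=25, 25^524288=169; 25^965678 = 25^2 * 25^4 * 25^8 * 25^32 * 25^1024 * 25^2048 * 25^4096 * 25^8192 * 25^32768 * 25^131072 * 25^262144 * 25^524288 = 157 (mod 228); answer 157
Stage 2: B1 = 157; r = -30; cross terms: (-30*-14 - -1*-39)=381, (-1*21 - 11*-14)=133, (11*12 - -8*21)=300, (-8*-5 - -28*12)=376, (-28*-39 - -30*-5)=942; twice the area = |2132| = 2132; area = 1066; boundary points = 1 + 1 + 1 + 1 + 2 = 6; strictly interior points = area - boundary/2 + 1 = 1064; answer 1064
Stage 3: B2 = 1064; c = 34765; 34765 = 5 * 17 * 409; sigma = (1 + 5) * (1 + 17) * (1 + 409) = 6 * 18 * 410 = 44280; answer 44280

44280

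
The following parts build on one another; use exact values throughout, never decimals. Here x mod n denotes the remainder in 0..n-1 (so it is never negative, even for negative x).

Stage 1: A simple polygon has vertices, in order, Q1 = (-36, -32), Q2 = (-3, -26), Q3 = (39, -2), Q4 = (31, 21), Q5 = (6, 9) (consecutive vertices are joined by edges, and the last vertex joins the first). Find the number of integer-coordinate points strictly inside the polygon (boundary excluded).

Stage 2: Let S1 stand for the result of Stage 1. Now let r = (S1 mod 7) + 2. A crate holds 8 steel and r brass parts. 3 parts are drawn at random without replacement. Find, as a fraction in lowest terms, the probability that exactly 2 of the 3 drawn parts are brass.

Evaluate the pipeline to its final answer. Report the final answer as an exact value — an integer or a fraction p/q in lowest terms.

Stage 1: cross terms: (-36*-26 - -3*-32)=840, (-3*-2 - 39*-26)=1020, (39*21 - 31*-2)=881, (31*9 - 6*21)=153, (6*-32 - -36*9)=132; twice the area = |3026| = 3026; area = 1513; boundary points = 3 + 6 + 1 + 1 + 1 = 12; strictly interior points = area - boundary/2 + 1 = 1508; answer 1508
Stage 2: S1 = 1508; r = 5; total draws C(13,3) = 286; favorable C(5,2)*C(8,1) = 80; P = 40/143; answer 40/143

40/143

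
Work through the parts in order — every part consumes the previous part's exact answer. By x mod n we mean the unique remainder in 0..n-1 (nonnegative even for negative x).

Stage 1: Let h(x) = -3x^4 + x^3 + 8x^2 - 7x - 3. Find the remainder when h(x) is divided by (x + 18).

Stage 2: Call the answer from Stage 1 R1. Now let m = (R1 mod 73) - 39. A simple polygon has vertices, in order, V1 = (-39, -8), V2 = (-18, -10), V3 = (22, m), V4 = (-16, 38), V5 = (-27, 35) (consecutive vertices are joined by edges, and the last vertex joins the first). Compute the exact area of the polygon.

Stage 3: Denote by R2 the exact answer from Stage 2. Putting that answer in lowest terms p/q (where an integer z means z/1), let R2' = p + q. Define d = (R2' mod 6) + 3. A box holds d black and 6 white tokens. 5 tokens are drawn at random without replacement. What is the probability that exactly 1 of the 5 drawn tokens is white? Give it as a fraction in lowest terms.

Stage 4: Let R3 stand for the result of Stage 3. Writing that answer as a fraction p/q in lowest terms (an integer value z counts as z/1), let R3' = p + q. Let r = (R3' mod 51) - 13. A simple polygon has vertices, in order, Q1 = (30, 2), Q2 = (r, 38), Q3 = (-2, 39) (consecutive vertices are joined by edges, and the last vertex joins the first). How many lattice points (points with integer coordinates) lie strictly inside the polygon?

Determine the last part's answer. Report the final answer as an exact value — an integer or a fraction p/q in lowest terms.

558

Stage 1: remainder = value at the root: -3*(-18)^4 + 1*(-18)^3 + 8*(-18)^2 - 7*(-18)^1 - 3 = (-314928) + (-5832) + (2592) + (126) + (-3) = -318045; answer -318045
Stage 2: R1 = -318045; m = -23; cross terms: (-39*-10 - -18*-8)=246, (-18*-23 - 22*-10)=634, (22*38 - -16*-23)=468, (-16*35 - -27*38)=466, (-27*-8 - -39*35)=1581; twice the area = |3395| = 3395; area = 3395/2; answer 3395/2
Stage 3: R2 = 3395/2; threaded value p + q = 3397; d = 4; total draws C(10,5) = 252; favorable C(6,1)*C(4,4) = 6; P = 1/42; answer 1/42
Stage 4: R3 = 1/42; threaded value p + q = 43; r = 30; cross terms: (30*38 - 30*2)=1080, (30*39 - -2*38)=1246, (-2*2 - 30*39)=-1174; twice the area = |1152| = 1152; area = 576; boundary points = 36 + 1 + 1 = 38; strictly interior points = area - boundary/2 + 1 = 558; answer 558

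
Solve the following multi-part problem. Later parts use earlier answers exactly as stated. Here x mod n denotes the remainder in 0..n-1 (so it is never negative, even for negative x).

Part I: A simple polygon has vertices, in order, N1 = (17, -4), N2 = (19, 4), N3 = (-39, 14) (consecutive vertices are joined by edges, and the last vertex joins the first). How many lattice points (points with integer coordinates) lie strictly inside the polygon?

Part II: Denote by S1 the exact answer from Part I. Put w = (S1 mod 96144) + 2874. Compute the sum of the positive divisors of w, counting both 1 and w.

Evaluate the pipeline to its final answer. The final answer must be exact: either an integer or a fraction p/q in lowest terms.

6786

Part I: cross terms: (17*4 - 19*-4)=144, (19*14 - -39*4)=422, (-39*-4 - 17*14)=-82; twice the area = |484| = 484; area = 242; boundary points = 2 + 2 + 2 = 6; strictly interior points = area - boundary/2 + 1 = 240; answer 240
Part II: S1 = 240; w = 3114; 3114 = 2 * 3^2 * 173; sigma = (1 + 2) * (1 + 3 + 9) * (1 + 173) = 3 * 13 * 174 = 6786; answer 6786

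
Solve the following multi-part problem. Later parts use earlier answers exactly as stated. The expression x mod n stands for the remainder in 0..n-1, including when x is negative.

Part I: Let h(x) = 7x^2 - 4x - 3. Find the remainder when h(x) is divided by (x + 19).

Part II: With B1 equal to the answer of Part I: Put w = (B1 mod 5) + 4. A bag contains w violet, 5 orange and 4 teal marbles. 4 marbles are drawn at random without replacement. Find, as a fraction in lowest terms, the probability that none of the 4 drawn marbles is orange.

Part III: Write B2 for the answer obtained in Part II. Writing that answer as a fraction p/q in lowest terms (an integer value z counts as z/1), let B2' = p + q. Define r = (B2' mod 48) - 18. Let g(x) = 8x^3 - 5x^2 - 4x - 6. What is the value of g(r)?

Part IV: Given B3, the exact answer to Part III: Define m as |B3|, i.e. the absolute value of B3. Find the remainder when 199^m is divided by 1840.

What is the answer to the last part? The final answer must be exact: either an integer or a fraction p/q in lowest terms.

Part I: remainder = value at the root: 7*(-19)^2 - 4*(-19)^1 - 3 = (2527) + (76) + (-3) = 2600; answer 2600
Part II: B1 = 2600; w = 4; total draws C(13,4) = 715; favorable C(8,4) = 70; P = 14/143; answer 14/143
Part III: B2 = 14/143; threaded value p + q = 157; r = -5; 8*(-5)^3 - 5*(-5)^2 - 4*(-5)^1 - 6 = (-1000) + (-125) + (20) + (-6) = -1111; answer -1111
Part IV: B3 = -1111; m = 1111; squarings mod 1840: 199^1=199, 199^2=961, 199^4=1681, 199^8=1361, 199^16=1281, 199^32=1521, 199^64=561, 199^128=81, 199^256=1041, 199^512=1761, 199^1024=721; 199^1111 = 199^1 * 199^2 * 199^4 * 199^16 * 199^64 * 199^1024 = 919 (mod 1840); answer 919

919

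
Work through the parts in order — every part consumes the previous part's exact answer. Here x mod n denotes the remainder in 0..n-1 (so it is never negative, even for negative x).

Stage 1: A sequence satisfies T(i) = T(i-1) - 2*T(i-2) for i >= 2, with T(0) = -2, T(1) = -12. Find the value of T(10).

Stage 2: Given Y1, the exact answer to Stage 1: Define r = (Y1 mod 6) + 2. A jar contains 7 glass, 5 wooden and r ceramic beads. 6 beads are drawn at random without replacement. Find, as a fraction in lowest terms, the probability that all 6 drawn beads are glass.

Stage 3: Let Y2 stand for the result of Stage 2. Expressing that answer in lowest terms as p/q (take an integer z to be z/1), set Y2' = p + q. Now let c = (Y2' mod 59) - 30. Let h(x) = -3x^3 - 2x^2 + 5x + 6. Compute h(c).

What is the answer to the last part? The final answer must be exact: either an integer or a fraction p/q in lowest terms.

Stage 1: T(2) = 1*(-12) - 2*(-2) = -8; iterating: T(2)=-8, T(3)=16, T(4)=32, T(5)=0, T(6)=-64, T(7)=-64, T(8)=64, T(9)=192, T(10)=64; answer 64
Stage 2: Y1 = 64; r = 6; total draws C(18,6) = 18564; favorable C(7,6) = 7; P = 1/2652; answer 1/2652
Stage 3: Y2 = 1/2652; threaded value p + q = 2653; c = 27; -3*(27)^3 - 2*(27)^2 + 5*(27)^1 + 6 = (-59049) + (-1458) + (135) + (6) = -60366; answer -60366

-60366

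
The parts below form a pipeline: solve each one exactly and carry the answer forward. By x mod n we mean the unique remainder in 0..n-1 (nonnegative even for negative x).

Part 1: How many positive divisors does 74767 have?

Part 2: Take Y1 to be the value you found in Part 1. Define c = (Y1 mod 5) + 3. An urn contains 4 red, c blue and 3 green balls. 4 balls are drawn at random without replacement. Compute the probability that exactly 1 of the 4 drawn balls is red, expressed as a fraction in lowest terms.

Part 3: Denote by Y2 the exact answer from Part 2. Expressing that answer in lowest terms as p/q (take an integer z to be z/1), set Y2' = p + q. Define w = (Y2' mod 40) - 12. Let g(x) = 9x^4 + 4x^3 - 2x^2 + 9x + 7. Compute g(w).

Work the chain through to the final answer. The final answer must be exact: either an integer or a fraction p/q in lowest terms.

1

Part 1: 74767 = 7 * 11 * 971; number of divisors = (1+1) * (1+1) * (1+1) = 8; answer 8
Part 2: Y1 = 8; c = 6; total draws C(13,4) = 715; favorable C(4,1)*C(9,3) = 336; P = 336/715; answer 336/715
Part 3: Y2 = 336/715; threaded value p + q = 1051; w = -1; 9*(-1)^4 + 4*(-1)^3 - 2*(-1)^2 + 9*(-1)^1 + 7 = (9) + (-4) + (-2) + (-9) + (7) = 1; answer 1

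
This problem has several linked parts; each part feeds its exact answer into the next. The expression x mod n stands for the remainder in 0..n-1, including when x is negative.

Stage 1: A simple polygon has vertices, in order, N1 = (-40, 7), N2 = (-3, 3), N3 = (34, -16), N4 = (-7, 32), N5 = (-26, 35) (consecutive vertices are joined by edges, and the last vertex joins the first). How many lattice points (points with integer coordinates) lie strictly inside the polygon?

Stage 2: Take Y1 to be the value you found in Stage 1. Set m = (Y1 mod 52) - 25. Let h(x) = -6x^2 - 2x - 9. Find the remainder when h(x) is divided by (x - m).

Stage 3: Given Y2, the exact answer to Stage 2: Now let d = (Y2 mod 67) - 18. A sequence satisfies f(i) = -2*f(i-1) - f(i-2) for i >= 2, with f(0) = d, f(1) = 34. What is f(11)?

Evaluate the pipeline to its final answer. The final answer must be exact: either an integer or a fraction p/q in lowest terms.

264

Stage 1: cross terms: (-40*3 - -3*7)=-99, (-3*-16 - 34*3)=-54, (34*32 - -7*-16)=976, (-7*35 - -26*32)=587, (-26*7 - -40*35)=1218; twice the area = |2628| = 2628; area = 1314; boundary points = 1 + 1 + 1 + 1 + 14 = 18; strictly interior points = area - boundary/2 + 1 = 1306; answer 1306
Stage 2: Y1 = 1306; m = -19; remainder = value at the root: -6*(-19)^2 - 2*(-19)^1 - 9 = (-2166) + (38) + (-9) = -2137; answer -2137
Stage 3: Y2 = -2137; d = -11; f(2) = -2*(34) - 1*(-11) = -57; iterating: f(2)=-57, f(3)=80, f(4)=-103, f(5)=126, f(6)=-149, f(7)=172, f(8)=-195, f(9)=218, f(10)=-241, f(11)=264; answer 264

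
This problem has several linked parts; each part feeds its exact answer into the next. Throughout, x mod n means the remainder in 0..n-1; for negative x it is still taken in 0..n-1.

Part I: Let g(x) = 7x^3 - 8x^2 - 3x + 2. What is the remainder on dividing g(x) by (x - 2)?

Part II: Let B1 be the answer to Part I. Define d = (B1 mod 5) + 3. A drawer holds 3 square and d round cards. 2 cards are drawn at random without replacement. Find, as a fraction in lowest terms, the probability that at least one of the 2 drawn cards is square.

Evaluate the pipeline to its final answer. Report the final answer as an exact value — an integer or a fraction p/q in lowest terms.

4/5

Part I: remainder = value at the root: 7*(2)^3 - 8*(2)^2 - 3*(2)^1 + 2 = (56) + (-32) + (-6) + (2) = 20; answer 20
Part II: B1 = 20; d = 3; total draws C(6,2) = 15; complement C(3,2) = 3; favorable 15 - 3 = 12; P = 4/5; answer 4/5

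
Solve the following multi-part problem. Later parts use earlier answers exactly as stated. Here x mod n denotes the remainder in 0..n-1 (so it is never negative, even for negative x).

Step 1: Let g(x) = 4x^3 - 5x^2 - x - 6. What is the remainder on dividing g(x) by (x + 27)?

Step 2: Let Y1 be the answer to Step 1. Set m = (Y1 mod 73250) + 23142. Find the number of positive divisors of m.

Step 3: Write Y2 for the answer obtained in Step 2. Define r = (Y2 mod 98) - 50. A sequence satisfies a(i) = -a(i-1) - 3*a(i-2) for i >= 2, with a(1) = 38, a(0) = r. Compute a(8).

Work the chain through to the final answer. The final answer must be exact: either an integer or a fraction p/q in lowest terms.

Step 1: remainder = value at the root: 4*(-27)^3 - 5*(-27)^2 - 1*(-27)^1 - 6 = (-78732) + (-3645) + (27) + (-6) = -82356; answer -82356
Step 2: Y1 = -82356; m = 87286; 87286 = 2 * 19 * 2297; number of divisors = (1+1) * (1+1) * (1+1) = 8; answer 8
Step 3: Y2 = 8; r = -42; a(2) = -1*(38) - 3*(-42) = 88; iterating: a(2)=88, a(3)=-202, a(4)=-62, a(5)=668, a(6)=-482, a(7)=-1522, a(8)=2968; answer 2968

2968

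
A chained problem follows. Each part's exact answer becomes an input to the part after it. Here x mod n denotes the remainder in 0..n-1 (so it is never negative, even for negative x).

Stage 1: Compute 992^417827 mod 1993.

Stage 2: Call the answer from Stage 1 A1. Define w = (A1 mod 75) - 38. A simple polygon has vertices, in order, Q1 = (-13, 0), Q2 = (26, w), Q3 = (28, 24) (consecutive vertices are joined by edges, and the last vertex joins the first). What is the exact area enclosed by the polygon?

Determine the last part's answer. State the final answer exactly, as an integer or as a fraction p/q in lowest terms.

Stage 1: squarings mod 1993: 992^1=992, 992^2=1515, 992^4=1282, 992^8=1292, 992^16=1123, 992^32=1553, 992^64=279, 992^128=114, 992^256=1038, 992^512=1224, 992^1024=1433, 992^2048=699, 992^4096=316, 992^8192=206, 992^16384=583, 992^32768=1079, 992^65536=329, 992^131072=619, 992^262144=505; 992^417827 = 992^1 * 992^2 * 992^32 * 992^8192 * 992^16384 * 992^131072 * 992^262144 = 1783 (mod 1993); answer 1783
Stage 2: A1 = 1783; w = 20; cross terms: (-13*20 - 26*0)=-260, (26*24 - 28*20)=64, (28*0 - -13*24)=312; twice the area = |116| = 116; area = 58; answer 58

58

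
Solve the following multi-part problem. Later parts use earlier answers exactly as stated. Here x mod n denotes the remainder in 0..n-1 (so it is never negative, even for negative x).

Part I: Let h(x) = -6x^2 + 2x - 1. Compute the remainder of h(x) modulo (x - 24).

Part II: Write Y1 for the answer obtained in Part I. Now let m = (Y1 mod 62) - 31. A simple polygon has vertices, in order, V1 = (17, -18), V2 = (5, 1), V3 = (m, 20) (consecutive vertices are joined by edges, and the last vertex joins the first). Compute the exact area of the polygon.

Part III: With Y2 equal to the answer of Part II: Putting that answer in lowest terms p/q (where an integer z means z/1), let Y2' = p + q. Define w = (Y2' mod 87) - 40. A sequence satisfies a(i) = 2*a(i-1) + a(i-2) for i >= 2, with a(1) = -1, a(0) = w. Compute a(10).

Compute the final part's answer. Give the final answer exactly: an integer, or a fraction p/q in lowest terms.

Part I: remainder = value at the root: -6*(24)^2 + 2*(24)^1 - 1 = (-3456) + (48) + (-1) = -3409; answer -3409
Part II: Y1 = -3409; m = -30; cross terms: (17*1 - 5*-18)=107, (5*20 - -30*1)=130, (-30*-18 - 17*20)=200; twice the area = |437| = 437; area = 437/2; answer 437/2
Part III: Y2 = 437/2; threaded value p + q = 439; w = -36; a(2) = 2*(-1) + 1*(-36) = -38; iterating: a(2)=-38, a(3)=-77, a(4)=-192, a(5)=-461, a(6)=-1114, a(7)=-2689, a(8)=-6492, a(9)=-15673, a(10)=-37838; answer -37838

-37838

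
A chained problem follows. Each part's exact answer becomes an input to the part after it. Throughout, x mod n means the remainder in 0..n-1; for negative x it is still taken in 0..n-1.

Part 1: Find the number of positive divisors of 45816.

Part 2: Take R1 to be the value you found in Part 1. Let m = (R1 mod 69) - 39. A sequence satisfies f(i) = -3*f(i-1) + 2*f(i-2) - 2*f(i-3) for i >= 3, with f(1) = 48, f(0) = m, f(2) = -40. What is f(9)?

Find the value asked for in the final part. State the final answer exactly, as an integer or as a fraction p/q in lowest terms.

Part 1: 45816 = 2^3 * 3 * 23 * 83; number of divisors = (3+1) * (1+1) * (1+1) * (1+1) = 32; answer 32
Part 2: R1 = 32; m = -7; f(3) = -3*(-40) + 2*(48) - 2*(-7) = 230; iterating: f(3)=230, f(4)=-866, f(5)=3138, f(6)=-11606, f(7)=42826, f(8)=-157966, f(9)=582762; answer 582762

582762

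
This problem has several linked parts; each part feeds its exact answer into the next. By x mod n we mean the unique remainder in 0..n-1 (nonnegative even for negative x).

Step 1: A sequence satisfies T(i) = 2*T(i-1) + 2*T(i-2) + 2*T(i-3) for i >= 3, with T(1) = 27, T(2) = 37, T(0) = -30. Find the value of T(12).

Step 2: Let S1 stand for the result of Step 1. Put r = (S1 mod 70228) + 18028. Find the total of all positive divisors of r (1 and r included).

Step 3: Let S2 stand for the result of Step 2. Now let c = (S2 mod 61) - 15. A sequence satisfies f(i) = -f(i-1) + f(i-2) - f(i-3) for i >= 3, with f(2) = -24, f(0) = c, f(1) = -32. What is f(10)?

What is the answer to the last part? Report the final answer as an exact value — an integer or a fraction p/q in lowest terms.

1904

Step 1: T(3) = 2*(37) + 2*(27) + 2*(-30) = 68; iterating: T(3)=68, T(4)=264, T(5)=738, T(6)=2140, T(7)=6284, T(8)=18324, T(9)=53496, T(10)=156208, T(11)=456056, T(12)=1331520; answer 1331520
Step 2: S1 = 1331520; r = 85444; 85444 = 2^2 * 41 * 521; sigma = (1 + 2 + 4) * (1 + 41) * (1 + 521) = 7 * 42 * 522 = 153468; answer 153468
Step 3: S2 = 153468; c = 38; f(3) = -1*(-24) + 1*(-32) - 1*(38) = -46; iterating: f(3)=-46, f(4)=54, f(5)=-76, f(6)=176, f(7)=-306, f(8)=558, f(9)=-1040, f(10)=1904; answer 1904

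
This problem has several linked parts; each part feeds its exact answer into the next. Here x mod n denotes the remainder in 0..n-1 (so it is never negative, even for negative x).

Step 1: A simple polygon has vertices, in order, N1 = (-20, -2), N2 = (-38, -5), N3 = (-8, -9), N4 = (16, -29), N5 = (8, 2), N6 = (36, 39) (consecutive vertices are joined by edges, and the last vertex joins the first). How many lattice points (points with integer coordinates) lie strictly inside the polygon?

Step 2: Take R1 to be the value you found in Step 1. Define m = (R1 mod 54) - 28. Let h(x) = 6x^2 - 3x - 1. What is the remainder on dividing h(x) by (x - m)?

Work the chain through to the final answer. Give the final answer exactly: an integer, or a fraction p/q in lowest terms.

Step 1: cross terms: (-20*-5 - -38*-2)=24, (-38*-9 - -8*-5)=302, (-8*-29 - 16*-9)=376, (16*2 - 8*-29)=264, (8*39 - 36*2)=240, (36*-2 - -20*39)=708; twice the area = |1914| = 1914; area = 957; boundary points = 3 + 2 + 4 + 1 + 1 + 1 = 12; strictly interior points = area - boundary/2 + 1 = 952; answer 952
Step 2: R1 = 952; m = 6; remainder = value at the root: 6*(6)^2 - 3*(6)^1 - 1 = (216) + (-18) + (-1) = 197; answer 197

197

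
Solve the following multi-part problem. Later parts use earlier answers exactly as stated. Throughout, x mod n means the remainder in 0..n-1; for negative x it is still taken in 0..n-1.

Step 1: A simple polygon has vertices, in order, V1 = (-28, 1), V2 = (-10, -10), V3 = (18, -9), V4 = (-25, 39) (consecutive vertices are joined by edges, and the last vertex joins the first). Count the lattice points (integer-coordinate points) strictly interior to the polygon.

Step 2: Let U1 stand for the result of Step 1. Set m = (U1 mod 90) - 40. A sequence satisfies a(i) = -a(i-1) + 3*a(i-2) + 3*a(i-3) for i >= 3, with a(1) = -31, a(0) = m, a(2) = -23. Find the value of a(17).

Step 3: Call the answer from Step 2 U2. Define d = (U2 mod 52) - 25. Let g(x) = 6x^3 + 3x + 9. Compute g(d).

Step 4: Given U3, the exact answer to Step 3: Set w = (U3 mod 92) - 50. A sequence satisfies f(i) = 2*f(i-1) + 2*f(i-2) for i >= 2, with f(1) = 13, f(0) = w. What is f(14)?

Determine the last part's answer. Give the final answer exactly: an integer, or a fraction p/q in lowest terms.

-8521728

Step 1: cross terms: (-28*-10 - -10*1)=290, (-10*-9 - 18*-10)=270, (18*39 - -25*-9)=477, (-25*1 - -28*39)=1067; twice the area = |2104| = 2104; area = 1052; boundary points = 1 + 1 + 1 + 1 = 4; strictly interior points = area - boundary/2 + 1 = 1051; answer 1051
Step 2: U1 = 1051; m = 21; a(3) = -1*(-23) + 3*(-31) + 3*(21) = -7; iterating: a(3)=-7, a(4)=-155, a(5)=65, a(6)=-551, a(7)=281, a(8)=-1739, a(9)=929, a(10)=-5303, a(11)=2873, a(12)=-15995, a(13)=8705, a(14)=-48071, a(15)=26201, a(16)=-144299, a(17)=78689; answer 78689
Step 3: U2 = 78689; d = -12; 6*(-12)^3 + 3*(-12)^1 + 9 = (-10368) + (-36) + (9) = -10395; answer -10395
Step 4: U3 = -10395; w = -49; f(2) = 2*(13) + 2*(-49) = -72; iterating: f(2)=-72, f(3)=-118, f(4)=-380, f(5)=-996, f(6)=-2752, f(7)=-7496, f(8)=-20496, f(9)=-55984, f(10)=-152960, f(11)=-417888, f(12)=-1141696, f(13)=-3119168, f(14)=-8521728; answer -8521728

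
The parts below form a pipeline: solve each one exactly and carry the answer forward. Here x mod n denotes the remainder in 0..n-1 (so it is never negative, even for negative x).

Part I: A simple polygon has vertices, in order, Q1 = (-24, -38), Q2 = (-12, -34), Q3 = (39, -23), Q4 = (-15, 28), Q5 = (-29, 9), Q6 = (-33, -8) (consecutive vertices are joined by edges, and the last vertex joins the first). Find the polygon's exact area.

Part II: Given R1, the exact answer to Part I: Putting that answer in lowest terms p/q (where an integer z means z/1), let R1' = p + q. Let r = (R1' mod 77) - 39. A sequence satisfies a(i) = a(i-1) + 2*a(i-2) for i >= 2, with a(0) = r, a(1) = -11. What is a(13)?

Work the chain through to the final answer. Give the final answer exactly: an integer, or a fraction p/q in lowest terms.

Part I: cross terms: (-24*-34 - -12*-38)=360, (-12*-23 - 39*-34)=1602, (39*28 - -15*-23)=747, (-15*9 - -29*28)=677, (-29*-8 - -33*9)=529, (-33*-38 - -24*-8)=1062; twice the area = |4977| = 4977; area = 4977/2; answer 4977/2
Part II: R1 = 4977/2; threaded value p + q = 4979; r = 12; a(2) = 1*(-11) + 2*(12) = 13; iterating: a(2)=13, a(3)=-9, a(4)=17, a(5)=-1, a(6)=33, a(7)=31, a(8)=97, a(9)=159, a(10)=353, a(11)=671, a(12)=1377, a(13)=2719; answer 2719

2719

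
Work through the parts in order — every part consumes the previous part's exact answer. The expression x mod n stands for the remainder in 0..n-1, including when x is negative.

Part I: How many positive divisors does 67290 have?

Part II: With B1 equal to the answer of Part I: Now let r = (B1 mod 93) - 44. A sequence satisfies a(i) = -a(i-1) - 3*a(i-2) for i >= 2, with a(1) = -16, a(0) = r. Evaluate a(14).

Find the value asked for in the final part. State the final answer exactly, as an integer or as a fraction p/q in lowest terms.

-67580

Part I: 67290 = 2 * 3 * 5 * 2243; number of divisors = (1+1) * (1+1) * (1+1) * (1+1) = 16; answer 16
Part II: B1 = 16; r = -28; a(2) = -1*(-16) - 3*(-28) = 100; iterating: a(2)=100, a(3)=-52, a(4)=-248, a(5)=404, a(6)=340, a(7)=-1552, a(8)=532, a(9)=4124, a(10)=-5720, a(11)=-6652, a(12)=23812, a(13)=-3856, a(14)=-67580; answer -67580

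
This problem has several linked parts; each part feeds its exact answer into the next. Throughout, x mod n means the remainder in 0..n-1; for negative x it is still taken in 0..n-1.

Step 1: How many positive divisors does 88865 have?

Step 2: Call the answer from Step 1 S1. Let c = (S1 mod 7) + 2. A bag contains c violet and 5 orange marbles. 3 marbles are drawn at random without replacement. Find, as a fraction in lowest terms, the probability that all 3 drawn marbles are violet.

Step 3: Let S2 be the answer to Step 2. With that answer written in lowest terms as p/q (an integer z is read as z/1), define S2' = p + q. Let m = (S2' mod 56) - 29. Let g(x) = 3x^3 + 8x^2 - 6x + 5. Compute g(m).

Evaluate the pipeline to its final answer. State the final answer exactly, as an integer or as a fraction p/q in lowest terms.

-59411

Step 1: 88865 = 5 * 7 * 2539; number of divisors = (1+1) * (1+1) * (1+1) = 8; answer 8
Step 2: S1 = 8; c = 3; total draws C(8,3) = 56; favorable C(3,3) = 1; P = 1/56; answer 1/56
Step 3: S2 = 1/56; threaded value p + q = 57; m = -28; 3*(-28)^3 + 8*(-28)^2 - 6*(-28)^1 + 5 = (-65856) + (6272) + (168) + (5) = -59411; answer -59411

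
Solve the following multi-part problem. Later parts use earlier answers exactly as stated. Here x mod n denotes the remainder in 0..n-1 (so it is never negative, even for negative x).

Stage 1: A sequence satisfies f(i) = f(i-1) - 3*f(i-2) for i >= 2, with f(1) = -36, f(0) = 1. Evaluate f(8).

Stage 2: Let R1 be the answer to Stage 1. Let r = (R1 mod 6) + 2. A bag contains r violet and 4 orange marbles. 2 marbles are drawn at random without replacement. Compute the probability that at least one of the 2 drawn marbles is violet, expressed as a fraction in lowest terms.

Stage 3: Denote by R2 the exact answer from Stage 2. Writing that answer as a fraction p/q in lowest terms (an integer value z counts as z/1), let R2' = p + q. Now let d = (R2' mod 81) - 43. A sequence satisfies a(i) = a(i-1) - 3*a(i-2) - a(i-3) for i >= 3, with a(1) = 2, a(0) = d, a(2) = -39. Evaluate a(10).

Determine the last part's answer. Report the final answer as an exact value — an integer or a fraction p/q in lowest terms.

Stage 1: f(2) = 1*(-36) - 3*(1) = -39; iterating: f(2)=-39, f(3)=69, f(4)=186, f(5)=-21, f(6)=-579, f(7)=-516, f(8)=1221; answer 1221
Stage 2: R1 = 1221; r = 5; total draws C(9,2) = 36; complement C(4,2) = 6; favorable 36 - 6 = 30; P = 5/6; answer 5/6
Stage 3: R2 = 5/6; threaded value p + q = 11; d = -32; a(3) = 1*(-39) - 3*(2) - 1*(-32) = -13; iterating: a(3)=-13, a(4)=102, a(5)=180, a(6)=-113, a(7)=-755, a(8)=-596, a(9)=1782, a(10)=4325; answer 4325

4325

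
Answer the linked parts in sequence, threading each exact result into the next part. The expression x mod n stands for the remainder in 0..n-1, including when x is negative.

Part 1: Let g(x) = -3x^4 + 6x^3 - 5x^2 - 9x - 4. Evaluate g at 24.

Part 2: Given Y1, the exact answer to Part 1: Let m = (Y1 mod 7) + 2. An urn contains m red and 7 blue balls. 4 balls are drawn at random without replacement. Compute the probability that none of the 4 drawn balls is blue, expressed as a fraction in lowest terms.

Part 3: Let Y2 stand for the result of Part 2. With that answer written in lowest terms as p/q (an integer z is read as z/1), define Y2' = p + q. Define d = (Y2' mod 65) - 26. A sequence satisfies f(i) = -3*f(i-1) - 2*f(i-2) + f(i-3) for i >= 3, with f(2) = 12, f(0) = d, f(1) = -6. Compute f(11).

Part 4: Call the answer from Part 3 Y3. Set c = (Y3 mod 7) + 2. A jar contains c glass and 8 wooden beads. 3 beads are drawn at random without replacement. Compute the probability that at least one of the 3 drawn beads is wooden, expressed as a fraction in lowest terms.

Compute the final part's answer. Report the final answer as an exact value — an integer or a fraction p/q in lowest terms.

54/55

Part 1: -3*(24)^4 + 6*(24)^3 - 5*(24)^2 - 9*(24)^1 - 4 = (-995328) + (82944) + (-2880) + (-216) + (-4) = -915484; answer -915484
Part 2: Y1 = -915484; m = 6; total draws C(13,4) = 715; favorable C(6,4) = 15; P = 3/143; answer 3/143
Part 3: Y2 = 3/143; threaded value p + q = 146; d = -10; f(3) = -3*(12) - 2*(-6) + 1*(-10) = -34; iterating: f(3)=-34, f(4)=72, f(5)=-136, f(6)=230, f(7)=-346, f(8)=442, f(9)=-404, f(10)=-18, f(11)=1304; answer 1304
Part 4: Y3 = 1304; c = 4; total draws C(12,3) = 220; complement C(4,3) = 4; favorable 220 - 4 = 216; P = 54/55; answer 54/55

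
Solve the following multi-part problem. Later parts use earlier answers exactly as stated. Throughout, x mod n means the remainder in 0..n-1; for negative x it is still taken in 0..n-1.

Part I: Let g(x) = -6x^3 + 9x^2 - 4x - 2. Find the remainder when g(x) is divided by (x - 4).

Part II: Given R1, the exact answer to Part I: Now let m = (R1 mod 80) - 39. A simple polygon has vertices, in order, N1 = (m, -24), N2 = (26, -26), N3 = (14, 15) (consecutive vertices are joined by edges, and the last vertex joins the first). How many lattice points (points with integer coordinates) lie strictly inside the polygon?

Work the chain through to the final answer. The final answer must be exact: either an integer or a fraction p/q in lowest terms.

48

Part I: remainder = value at the root: -6*(4)^3 + 9*(4)^2 - 4*(4)^1 - 2 = (-384) + (144) + (-16) + (-2) = -258; answer -258
Part II: R1 = -258; m = 23; cross terms: (23*-26 - 26*-24)=26, (26*15 - 14*-26)=754, (14*-24 - 23*15)=-681; twice the area = |99| = 99; area = 99/2; boundary points = 1 + 1 + 3 = 5; strictly interior points = area - boundary/2 + 1 = 48; answer 48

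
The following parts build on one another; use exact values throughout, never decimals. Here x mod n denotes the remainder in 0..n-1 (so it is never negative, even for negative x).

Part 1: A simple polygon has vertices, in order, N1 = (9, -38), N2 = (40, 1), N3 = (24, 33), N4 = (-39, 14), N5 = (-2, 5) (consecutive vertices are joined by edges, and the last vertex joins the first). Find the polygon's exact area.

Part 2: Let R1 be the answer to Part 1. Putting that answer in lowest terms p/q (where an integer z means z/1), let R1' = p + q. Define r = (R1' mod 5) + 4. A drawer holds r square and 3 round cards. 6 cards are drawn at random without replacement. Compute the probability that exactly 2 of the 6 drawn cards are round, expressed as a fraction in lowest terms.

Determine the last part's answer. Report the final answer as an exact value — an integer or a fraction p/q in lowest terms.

Part 1: cross terms: (9*1 - 40*-38)=1529, (40*33 - 24*1)=1296, (24*14 - -39*33)=1623, (-39*5 - -2*14)=-167, (-2*-38 - 9*5)=31; twice the area = |4312| = 4312; area = 2156; answer 2156
Part 2: R1 = 2156; threaded value p + q = 2157; r = 6; total draws C(9,6) = 84; favorable C(3,2)*C(6,4) = 45; P = 15/28; answer 15/28

15/28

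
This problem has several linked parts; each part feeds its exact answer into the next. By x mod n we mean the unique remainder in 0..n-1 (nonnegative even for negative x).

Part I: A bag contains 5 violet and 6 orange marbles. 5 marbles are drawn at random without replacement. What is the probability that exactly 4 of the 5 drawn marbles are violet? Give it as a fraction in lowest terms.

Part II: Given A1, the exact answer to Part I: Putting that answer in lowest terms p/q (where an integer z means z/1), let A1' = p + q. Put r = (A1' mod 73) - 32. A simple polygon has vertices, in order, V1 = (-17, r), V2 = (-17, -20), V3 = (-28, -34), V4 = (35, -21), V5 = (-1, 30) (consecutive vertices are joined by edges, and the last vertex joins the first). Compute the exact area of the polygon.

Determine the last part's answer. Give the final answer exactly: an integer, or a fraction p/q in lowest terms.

3307/2

Part I: total draws C(11,5) = 462; favorable C(5,4)*C(6,1) = 30; P = 5/77; answer 5/77
Part II: A1 = 5/77; threaded value p + q = 82; r = -23; cross terms: (-17*-20 - -17*-23)=-51, (-17*-34 - -28*-20)=18, (-28*-21 - 35*-34)=1778, (35*30 - -1*-21)=1029, (-1*-23 - -17*30)=533; twice the area = |3307| = 3307; area = 3307/2; answer 3307/2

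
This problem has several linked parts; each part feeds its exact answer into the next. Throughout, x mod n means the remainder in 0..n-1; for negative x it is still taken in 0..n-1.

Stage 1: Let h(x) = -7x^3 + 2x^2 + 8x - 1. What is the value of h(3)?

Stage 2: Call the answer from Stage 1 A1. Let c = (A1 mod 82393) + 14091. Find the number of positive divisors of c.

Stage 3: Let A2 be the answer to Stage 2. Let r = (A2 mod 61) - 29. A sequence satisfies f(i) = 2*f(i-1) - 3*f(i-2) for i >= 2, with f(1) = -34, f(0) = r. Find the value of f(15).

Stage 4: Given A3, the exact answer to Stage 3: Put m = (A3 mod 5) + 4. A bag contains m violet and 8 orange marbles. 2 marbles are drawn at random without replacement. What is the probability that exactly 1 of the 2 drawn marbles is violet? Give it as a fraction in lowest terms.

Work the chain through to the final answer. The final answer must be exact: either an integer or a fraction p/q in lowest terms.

16/33

Stage 1: -7*(3)^3 + 2*(3)^2 + 8*(3)^1 - 1 = (-189) + (18) + (24) + (-1) = -148; answer -148
Stage 2: A1 = -148; c = 96336; 96336 = 2^4 * 3^3 * 223; number of divisors = (4+1) * (3+1) * (1+1) = 40; answer 40
Stage 3: A2 = 40; r = 11; f(2) = 2*(-34) - 3*(11) = -101; iterating: f(2)=-101, f(3)=-100, f(4)=103, f(5)=506, f(6)=703, f(7)=-112, f(8)=-2333, f(9)=-4330, f(10)=-1661, f(11)=9668, f(12)=24319, f(13)=19634, f(14)=-33689, f(15)=-126280; answer -126280
Stage 4: A3 = -126280; m = 4; total draws C(12,2) = 66; favorable C(4,1)*C(8,1) = 32; P = 16/33; answer 16/33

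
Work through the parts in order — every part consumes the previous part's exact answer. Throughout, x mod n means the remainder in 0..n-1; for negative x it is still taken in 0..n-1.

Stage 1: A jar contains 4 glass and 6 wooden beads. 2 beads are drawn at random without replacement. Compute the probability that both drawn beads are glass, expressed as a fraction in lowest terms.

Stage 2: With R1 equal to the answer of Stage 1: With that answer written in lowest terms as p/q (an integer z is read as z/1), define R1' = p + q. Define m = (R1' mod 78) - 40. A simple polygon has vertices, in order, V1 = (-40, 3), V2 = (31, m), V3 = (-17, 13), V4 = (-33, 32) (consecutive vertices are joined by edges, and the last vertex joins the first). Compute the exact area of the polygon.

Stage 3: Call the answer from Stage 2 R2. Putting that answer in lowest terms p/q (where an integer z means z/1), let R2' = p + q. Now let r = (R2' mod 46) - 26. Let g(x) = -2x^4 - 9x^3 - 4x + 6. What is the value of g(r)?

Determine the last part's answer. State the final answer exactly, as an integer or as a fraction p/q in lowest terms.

-99

Stage 1: total draws C(10,2) = 45; favorable C(4,2) = 6; P = 2/15; answer 2/15
Stage 2: R1 = 2/15; threaded value p + q = 17; m = -23; cross terms: (-40*-23 - 31*3)=827, (31*13 - -17*-23)=12, (-17*32 - -33*13)=-115, (-33*3 - -40*32)=1181; twice the area = |1905| = 1905; area = 1905/2; answer 1905/2
Stage 3: R2 = 1905/2; threaded value p + q = 1907; r = -5; -2*(-5)^4 - 9*(-5)^3 - 4*(-5)^1 + 6 = (-1250) + (1125) + (20) + (6) = -99; answer -99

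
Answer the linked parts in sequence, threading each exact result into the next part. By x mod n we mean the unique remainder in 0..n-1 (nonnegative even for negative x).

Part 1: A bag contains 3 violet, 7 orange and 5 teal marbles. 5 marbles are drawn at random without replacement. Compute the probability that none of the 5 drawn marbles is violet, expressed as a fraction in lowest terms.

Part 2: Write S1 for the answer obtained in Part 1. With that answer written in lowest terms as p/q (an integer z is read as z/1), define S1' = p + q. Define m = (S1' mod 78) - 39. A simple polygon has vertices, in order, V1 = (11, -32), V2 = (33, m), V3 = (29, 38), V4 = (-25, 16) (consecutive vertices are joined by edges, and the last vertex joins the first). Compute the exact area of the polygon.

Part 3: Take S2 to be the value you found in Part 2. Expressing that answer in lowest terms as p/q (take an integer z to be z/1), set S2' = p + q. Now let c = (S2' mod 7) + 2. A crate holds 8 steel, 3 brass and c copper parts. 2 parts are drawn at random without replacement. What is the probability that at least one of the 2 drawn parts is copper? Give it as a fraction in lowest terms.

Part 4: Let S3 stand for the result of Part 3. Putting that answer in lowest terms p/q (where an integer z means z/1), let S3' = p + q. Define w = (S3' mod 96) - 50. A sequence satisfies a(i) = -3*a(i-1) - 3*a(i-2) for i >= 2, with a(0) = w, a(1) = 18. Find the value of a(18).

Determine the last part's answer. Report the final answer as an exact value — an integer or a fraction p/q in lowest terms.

373977

Part 1: total draws C(15,5) = 3003; favorable C(12,5) = 792; P = 24/91; answer 24/91
Part 2: S1 = 24/91; threaded value p + q = 115; m = -2; cross terms: (11*-2 - 33*-32)=1034, (33*38 - 29*-2)=1312, (29*16 - -25*38)=1414, (-25*-32 - 11*16)=624; twice the area = |4384| = 4384; area = 2192; answer 2192
Part 3: S2 = 2192; threaded value p + q = 2193; c = 4; total draws C(15,2) = 105; complement C(11,2) = 55; favorable 105 - 55 = 50; P = 10/21; answer 10/21
Part 4: S3 = 10/21; threaded value p + q = 31; w = -19; a(2) = -3*(18) - 3*(-19) = 3; iterating: a(2)=3, a(3)=-63, a(4)=180, a(5)=-351, a(6)=513, a(7)=-486, a(8)=-81, a(9)=1701, a(10)=-4860, a(11)=9477, a(12)=-13851, a(13)=13122, a(14)=2187, a(15)=-45927, a(16)=131220, a(17)=-255879, a(18)=373977; answer 373977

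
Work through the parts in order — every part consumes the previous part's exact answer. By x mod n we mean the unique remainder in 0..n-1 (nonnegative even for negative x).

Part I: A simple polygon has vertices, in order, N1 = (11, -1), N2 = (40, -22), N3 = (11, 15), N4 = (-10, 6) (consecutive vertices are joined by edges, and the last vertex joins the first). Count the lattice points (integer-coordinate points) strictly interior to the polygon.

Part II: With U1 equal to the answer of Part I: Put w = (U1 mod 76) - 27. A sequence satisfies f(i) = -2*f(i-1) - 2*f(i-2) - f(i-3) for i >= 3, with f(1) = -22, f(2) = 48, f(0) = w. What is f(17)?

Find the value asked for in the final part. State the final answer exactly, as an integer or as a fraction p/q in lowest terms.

20

Part I: cross terms: (11*-22 - 40*-1)=-202, (40*15 - 11*-22)=842, (11*6 - -10*15)=216, (-10*-1 - 11*6)=-56; twice the area = |800| = 800; area = 400; boundary points = 1 + 1 + 3 + 7 = 12; strictly interior points = area - boundary/2 + 1 = 395; answer 395
Part II: U1 = 395; w = -12; f(3) = -2*(48) - 2*(-22) - 1*(-12) = -40; iterating: f(3)=-40, f(4)=6, f(5)=20, f(6)=-12, f(7)=-22, f(8)=48, f(9)=-40, f(10)=6, f(11)=20, f(12)=-12, f(13)=-22, f(14)=48, f(15)=-40, f(16)=6, f(17)=20; answer 20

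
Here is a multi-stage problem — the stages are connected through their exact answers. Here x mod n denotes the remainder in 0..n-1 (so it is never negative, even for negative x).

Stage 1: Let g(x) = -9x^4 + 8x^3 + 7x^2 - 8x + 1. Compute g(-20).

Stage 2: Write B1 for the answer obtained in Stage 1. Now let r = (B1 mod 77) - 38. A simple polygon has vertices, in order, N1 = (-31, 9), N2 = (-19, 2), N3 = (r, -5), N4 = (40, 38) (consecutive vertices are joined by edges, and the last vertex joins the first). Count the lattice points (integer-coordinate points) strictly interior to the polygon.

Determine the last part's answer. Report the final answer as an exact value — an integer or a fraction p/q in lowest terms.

Stage 1: -9*(-20)^4 + 8*(-20)^3 + 7*(-20)^2 - 8*(-20)^1 + 1 = (-1440000) + (-64000) + (2800) + (160) + (1) = -1501039; answer -1501039
Stage 2: B1 = -1501039; r = 38; cross terms: (-31*2 - -19*9)=109, (-19*-5 - 38*2)=19, (38*38 - 40*-5)=1644, (40*9 - -31*38)=1538; twice the area = |3310| = 3310; area = 1655; boundary points = 1 + 1 + 1 + 1 = 4; strictly interior points = area - boundary/2 + 1 = 1654; answer 1654

1654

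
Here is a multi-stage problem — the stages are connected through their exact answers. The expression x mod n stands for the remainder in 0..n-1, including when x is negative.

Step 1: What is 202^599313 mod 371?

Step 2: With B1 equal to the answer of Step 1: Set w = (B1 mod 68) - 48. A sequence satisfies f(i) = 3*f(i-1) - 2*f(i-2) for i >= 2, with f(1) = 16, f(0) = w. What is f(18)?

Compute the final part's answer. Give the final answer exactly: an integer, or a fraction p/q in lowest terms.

8912844

Step 1: squarings mod 371: 202^1=202, 202^2=365, 202^4=36, 202^8=183, 202^16=99, 202^32=155, 202^64=281, 202^128=309, 202^256=134, 202^512=148, 202^1024=15, 202^2048=225, 202^4096=169, 202^8192=365, 202^16384=36, 202^32768=183, 202^65536=99, 202^131072=155, 202^262144=281, 202^524288=309; 202^599313 = 202^1 * 202^16 * 202^256 * 202^1024 * 202^8192 * 202^65536 * 202^524288 = 370 (mod 371); answer 370
Step 2: B1 = 370; w = -18; f(2) = 3*(16) - 2*(-18) = 84; iterating: f(2)=84, f(3)=220, f(4)=492, f(5)=1036, f(6)=2124, f(7)=4300, f(8)=8652, f(9)=17356, f(10)=34764, f(11)=69580, f(12)=139212, f(13)=278476, f(14)=557004, f(15)=1114060, f(16)=2228172, f(17)=4456396, f(18)=8912844; answer 8912844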